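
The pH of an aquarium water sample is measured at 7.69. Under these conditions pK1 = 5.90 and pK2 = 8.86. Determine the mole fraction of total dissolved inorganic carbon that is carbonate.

α₂ = 0.0624

α₂ = 1 / (1 + [H⁺]/K2 + [H⁺]²/(K1K2)) = 1 / (1 + 10^+1.17 + 10^-0.62)
   = 1 / (1 + 14.791 + 0.23988) = 1/16.031 = 0.06238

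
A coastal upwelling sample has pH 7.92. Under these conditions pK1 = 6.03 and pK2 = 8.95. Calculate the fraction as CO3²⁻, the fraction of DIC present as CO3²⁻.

α₂ = 0.0844

α₂ = 1 / (1 + [H⁺]/K2 + [H⁺]²/(K1K2)) = 1 / (1 + 10^+1.03 + 10^-0.86)
   = 1 / (1 + 10.715 + 0.13804) = 1/11.853 = 0.08437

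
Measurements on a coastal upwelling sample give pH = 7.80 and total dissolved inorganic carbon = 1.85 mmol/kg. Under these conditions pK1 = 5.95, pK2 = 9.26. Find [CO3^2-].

[CO3²⁻] = 0.0612 mmol/kg

α₂ = 1 / (1 + [H⁺]/K2 + [H⁺]²/(K1K2)) = 1 / (1 + 10^+1.46 + 10^-0.39)
   = 1 / (1 + 28.840 + 0.40738) = 1/30.248 = 0.03306
[CO3²⁻] = α₂ × DIC = 0.03306 × 1.85 = 0.0612 mmol/kg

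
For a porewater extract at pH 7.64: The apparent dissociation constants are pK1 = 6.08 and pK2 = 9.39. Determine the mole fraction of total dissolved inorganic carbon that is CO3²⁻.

α₂ = 1 / (1 + [H⁺]/K2 + [H⁺]²/(K1K2)) = 1 / (1 + 10^+1.75 + 10^+0.19)
   = 1 / (1 + 56.234 + 1.5488) = 1/58.783 = 0.01701

α₂ = 0.0170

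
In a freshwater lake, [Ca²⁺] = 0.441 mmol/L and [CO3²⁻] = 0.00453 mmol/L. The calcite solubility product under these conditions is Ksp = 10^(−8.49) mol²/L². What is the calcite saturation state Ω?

Ksp = 10^(−8.49) = 3.236×10^-9
Ω = [Ca²⁺][CO3²⁻]/Ksp = (0.441×10^-3)(0.00453×10^-3) / 3.236×10^-9 = 0.617

Ω = 0.617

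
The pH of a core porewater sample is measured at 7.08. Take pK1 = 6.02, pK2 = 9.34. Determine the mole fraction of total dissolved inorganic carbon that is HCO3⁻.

α₁ = 0.915

α₁ = 1 / (1 + [H⁺]/K1 + K2/[H⁺]) = 1 / (1 + 10^-1.06 + 10^-2.26)
   = 1 / (1 + 0.087096 + 0.0054954) = 1/1.0926 = 0.9153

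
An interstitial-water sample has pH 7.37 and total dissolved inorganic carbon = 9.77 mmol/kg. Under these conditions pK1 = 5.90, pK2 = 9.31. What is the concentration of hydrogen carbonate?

α₁ = 1 / (1 + [H⁺]/K1 + K2/[H⁺]) = 1 / (1 + 10^-1.47 + 10^-1.94)
   = 1 / (1 + 0.033884 + 0.011482) = 1/1.0454 = 0.9566
[HCO3⁻] = α₁ × DIC = 0.9566 × 9.77 = 9.35 mmol/kg

[HCO3⁻] = 9.35 mmol/kg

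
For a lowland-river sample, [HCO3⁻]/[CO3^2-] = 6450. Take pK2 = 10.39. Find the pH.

From K2 = [H⁺][CO3^2-]/[HCO3⁻]:  pH = pK2 − log₁₀([HCO3⁻]/[CO3^2-])
log₁₀(6450) = +3.810
pH = 10.39 − (+3.810) = 6.58

pH = 6.58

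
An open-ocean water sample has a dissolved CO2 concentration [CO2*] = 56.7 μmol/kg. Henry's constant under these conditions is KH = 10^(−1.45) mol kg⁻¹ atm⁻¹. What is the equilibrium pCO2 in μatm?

pCO2 = 1600 μatm

KH = 10^(−1.45) = 3.548×10^-2 mol kg⁻¹ atm⁻¹
pCO2 = [CO2*]/KH = 56.7×10^-6 / 3.548×10^-2 = 1.60×10^-3 atm = 1600 μatm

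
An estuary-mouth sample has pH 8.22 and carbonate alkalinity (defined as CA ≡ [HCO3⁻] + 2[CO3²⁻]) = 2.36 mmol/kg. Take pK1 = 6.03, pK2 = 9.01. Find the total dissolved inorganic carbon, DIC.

DIC = 2.08 mmol/kg

CA = [HCO3⁻] + 2[CO3²⁻] = (α₁ + 2α₂)·DIC
At pH 8.22: [H⁺]/K1 = 10^-2.19 = 0.0064565, K2/[H⁺] = 10^-0.79 = 0.16218
α₁ = 1/(1 + 0.0064565 + 0.16218) = 1/1.1686 = 0.8557; α₂ = α₁·K2/[H⁺] = 0.1388
α₁ + 2α₂ = 1.1333
DIC = CA / (α₁ + 2α₂) = 2.36 / 1.1333 = 2.08 mmol/kg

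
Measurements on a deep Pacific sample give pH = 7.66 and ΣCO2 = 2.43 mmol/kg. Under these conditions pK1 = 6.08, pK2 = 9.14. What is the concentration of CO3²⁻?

α₂ = 1 / (1 + [H⁺]/K2 + [H⁺]²/(K1K2)) = 1 / (1 + 10^+1.48 + 10^-0.10)
   = 1 / (1 + 30.200 + 0.79433) = 1/31.994 = 0.03126
[CO3²⁻] = α₂ × DIC = 0.03126 × 2.43 = 0.0760 mmol/kg

[CO3²⁻] = 0.0760 mmol/kg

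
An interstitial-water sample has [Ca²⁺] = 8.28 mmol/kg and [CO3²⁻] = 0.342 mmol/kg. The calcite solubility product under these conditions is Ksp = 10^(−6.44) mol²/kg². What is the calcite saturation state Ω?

Ω = 7.80

Ksp = 10^(−6.44) = 3.631×10^-7
Ω = [Ca²⁺][CO3²⁻]/Ksp = (8.28×10^-3)(0.342×10^-3) / 3.631×10^-7 = 7.80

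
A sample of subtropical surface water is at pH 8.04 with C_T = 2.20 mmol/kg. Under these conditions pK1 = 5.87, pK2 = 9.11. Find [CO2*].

[CO2*] = 13.6 μmol/kg

α₀ = 1 / (1 + K1/[H⁺] + K1K2/[H⁺]²) = 1 / (1 + 10^+2.17 + 10^+1.10)
   = 1 / (1 + 147.91 + 12.589) = 1/161.50 = 0.006192
[CO2*] = α₀ × DIC = 0.006192 × 2.20 = 0.0136 mmol/kg = 13.6 μmol/kg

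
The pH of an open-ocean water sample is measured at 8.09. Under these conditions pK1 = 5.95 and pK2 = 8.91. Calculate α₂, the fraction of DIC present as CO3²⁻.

α₂ = 1 / (1 + [H⁺]/K2 + [H⁺]²/(K1K2)) = 1 / (1 + 10^+0.82 + 10^-1.32)
   = 1 / (1 + 6.6069 + 0.047863) = 1/7.6548 = 0.1306

α₂ = 0.131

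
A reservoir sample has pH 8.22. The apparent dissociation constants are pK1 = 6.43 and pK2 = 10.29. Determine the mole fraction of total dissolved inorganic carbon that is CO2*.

α₀ = 0.0158

α₀ = 1 / (1 + K1/[H⁺] + K1K2/[H⁺]²) = 1 / (1 + 10^+1.79 + 10^-0.28)
   = 1 / (1 + 61.660 + 0.52481) = 1/63.184 = 0.01583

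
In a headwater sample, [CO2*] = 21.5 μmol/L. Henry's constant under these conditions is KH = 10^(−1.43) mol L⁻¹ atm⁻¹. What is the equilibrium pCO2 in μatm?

pCO2 = 579 μatm

KH = 10^(−1.43) = 3.715×10^-2 mol L⁻¹ atm⁻¹
pCO2 = [CO2*]/KH = 21.5×10^-6 / 3.715×10^-2 = 5.79×10^-4 atm = 579 μatm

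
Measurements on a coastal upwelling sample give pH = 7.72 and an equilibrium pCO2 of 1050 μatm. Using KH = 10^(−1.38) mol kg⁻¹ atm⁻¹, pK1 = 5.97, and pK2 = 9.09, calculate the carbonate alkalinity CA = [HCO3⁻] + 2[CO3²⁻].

[CO2*] = KH · pCO2 = 10^(−1.38) × 1050×10^-6 = 4.377×10^-5 mol/kg
α₀ = 1/(1 + K1/[H⁺] + K1K2/[H⁺]²) = 1/(1 + 10^+1.75 + 10^+0.38) = 0.01677
DIC = [CO2*]/α₀ = 4.377×10^-5 / 0.01677 = 2.610 mmol/kg
CA = (α₁ + 2α₂)·DIC = (0.9430 + 2×0.04023) × 2.610 = 2.67 mmol/kg

CA = 2.67 mmol/kg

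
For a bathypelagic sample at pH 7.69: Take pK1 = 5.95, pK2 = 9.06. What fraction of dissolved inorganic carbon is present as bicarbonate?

α₁ = 1 / (1 + [H⁺]/K1 + K2/[H⁺]) = 1 / (1 + 10^-1.74 + 10^-1.37)
   = 1 / (1 + 0.018197 + 0.042658) = 1/1.0609 = 0.9426

α₁ = 0.943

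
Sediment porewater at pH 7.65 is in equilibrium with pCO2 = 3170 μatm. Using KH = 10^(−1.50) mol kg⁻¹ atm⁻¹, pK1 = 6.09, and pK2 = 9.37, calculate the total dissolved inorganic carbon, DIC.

DIC = 3.81 mmol/kg

[CO2*] = KH · pCO2 = 10^(−1.50) × 3170×10^-6 = 1.002×10^-4 mol/kg
α₀ = 1/(1 + K1/[H⁺] + K1K2/[H⁺]²) = 1/(1 + 10^+1.56 + 10^-0.16) = 0.02632
DIC = [CO2*]/α₀ = 1.002×10^-4 / 0.02632 = 3.81 mmol/kg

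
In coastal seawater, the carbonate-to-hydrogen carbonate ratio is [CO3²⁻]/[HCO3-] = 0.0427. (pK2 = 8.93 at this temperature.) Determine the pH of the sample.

pH = 7.56

From K2 = [H⁺][CO3²⁻]/[HCO3-]:  pH = pK2 + log₁₀([CO3²⁻]/[HCO3-])
log₁₀(0.0427) = -1.370
pH = 8.93 + (-1.370) = 7.56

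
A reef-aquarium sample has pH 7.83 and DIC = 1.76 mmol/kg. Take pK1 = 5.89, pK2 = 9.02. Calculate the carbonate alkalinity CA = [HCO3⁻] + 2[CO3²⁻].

CA = 1.85 mmol/kg

CA = [HCO3⁻] + 2[CO3²⁻] = (α₁ + 2α₂)·DIC
At pH 7.83: [H⁺]/K1 = 10^-1.94 = 0.011482, K2/[H⁺] = 10^-1.19 = 0.064565
α₁ = 1/(1 + 0.011482 + 0.064565) = 1/1.0760 = 0.9293; α₂ = α₁·K2/[H⁺] = 0.06000
α₁ + 2α₂ = 1.0493
CA = 1.0493 × 1.76 = 1.85 mmol/kg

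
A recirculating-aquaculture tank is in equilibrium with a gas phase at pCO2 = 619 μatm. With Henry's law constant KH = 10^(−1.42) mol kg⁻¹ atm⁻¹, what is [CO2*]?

[CO2*] = 23.5 μmol/kg

KH = 10^(−1.42) = 3.802×10^-2 mol kg⁻¹ atm⁻¹
[CO2*] = KH · pCO2 = 3.802×10^-2 × 619×10^-6 atm = 2.35×10^-5 mol/kg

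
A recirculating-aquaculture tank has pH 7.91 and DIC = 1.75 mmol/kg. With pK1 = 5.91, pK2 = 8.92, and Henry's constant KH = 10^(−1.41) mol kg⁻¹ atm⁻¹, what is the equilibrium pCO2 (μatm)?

pCO2 = 406 μatm

α₀ = 1 / (1 + K1/[H⁺] + K1K2/[H⁺]²) = 1 / (1 + 10^+2.00 + 10^+0.99)
   = 1 / (1 + 100.00 + 9.7724) = 1/110.77 = 0.009028
[CO2*] = α₀ × DIC = 0.009028 × 1.75 = 0.01580 mmol/kg = 15.80 μmol/kg
pCO2 = [CO2*]/KH = 1.580×10^-5 / 3.890×10^-2 = 406 μatm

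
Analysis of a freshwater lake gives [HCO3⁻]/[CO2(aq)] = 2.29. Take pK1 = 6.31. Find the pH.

pH = 6.67

From K1 = [H⁺][HCO3⁻]/[CO2(aq)]:  pH = pK1 + log₁₀([HCO3⁻]/[CO2(aq)])
log₁₀(2.29) = +0.360
pH = 6.31 + (+0.360) = 6.67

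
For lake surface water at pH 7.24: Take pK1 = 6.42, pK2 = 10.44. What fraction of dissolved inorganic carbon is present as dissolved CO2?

α₀ = 0.131

α₀ = 1 / (1 + K1/[H⁺] + K1K2/[H⁺]²) = 1 / (1 + 10^+0.82 + 10^-2.38)
   = 1 / (1 + 6.6069 + 0.0041687) = 1/7.6111 = 0.1314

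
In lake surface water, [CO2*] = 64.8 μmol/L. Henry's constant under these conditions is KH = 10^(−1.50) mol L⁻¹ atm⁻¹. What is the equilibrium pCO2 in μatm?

pCO2 = 2050 μatm

KH = 10^(−1.50) = 3.162×10^-2 mol L⁻¹ atm⁻¹
pCO2 = [CO2*]/KH = 64.8×10^-6 / 3.162×10^-2 = 2.05×10^-3 atm = 2050 μatm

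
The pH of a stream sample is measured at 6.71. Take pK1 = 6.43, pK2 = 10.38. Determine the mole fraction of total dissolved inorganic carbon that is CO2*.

α₀ = 0.344

α₀ = 1 / (1 + K1/[H⁺] + K1K2/[H⁺]²) = 1 / (1 + 10^+0.28 + 10^-3.39)
   = 1 / (1 + 1.9055 + 0.00040738) = 1/2.9059 = 0.3441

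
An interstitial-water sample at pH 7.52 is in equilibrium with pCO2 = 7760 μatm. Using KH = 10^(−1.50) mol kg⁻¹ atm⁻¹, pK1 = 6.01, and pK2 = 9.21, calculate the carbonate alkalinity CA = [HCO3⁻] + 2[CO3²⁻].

[CO2*] = KH · pCO2 = 10^(−1.50) × 7760×10^-6 = 2.454×10^-4 mol/kg
α₀ = 1/(1 + K1/[H⁺] + K1K2/[H⁺]²) = 1/(1 + 10^+1.51 + 10^-0.18) = 0.02939
DIC = [CO2*]/α₀ = 2.454×10^-4 / 0.02939 = 8.348 mmol/kg
CA = (α₁ + 2α₂)·DIC = (0.9512 + 2×0.01942) × 8.348 = 8.27 mmol/kg

CA = 8.27 mmol/kg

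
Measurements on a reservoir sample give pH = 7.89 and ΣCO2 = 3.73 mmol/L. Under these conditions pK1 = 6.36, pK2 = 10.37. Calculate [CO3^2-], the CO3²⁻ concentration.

[CO3²⁻] = 12.0 μmol/L

α₂ = 1 / (1 + [H⁺]/K2 + [H⁺]²/(K1K2)) = 1 / (1 + 10^+2.48 + 10^+0.95)
   = 1 / (1 + 302.00 + 8.9125) = 1/311.91 = 0.003206
[CO3²⁻] = α₂ × DIC = 0.003206 × 3.73 = 0.0120 mmol/L = 12.0 μmol/L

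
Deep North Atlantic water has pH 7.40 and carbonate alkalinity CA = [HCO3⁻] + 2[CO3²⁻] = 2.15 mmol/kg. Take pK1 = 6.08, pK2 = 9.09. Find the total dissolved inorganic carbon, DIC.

DIC = 2.21 mmol/kg

CA = [HCO3⁻] + 2[CO3²⁻] = (α₁ + 2α₂)·DIC
At pH 7.40: [H⁺]/K1 = 10^-1.32 = 0.047863, K2/[H⁺] = 10^-1.69 = 0.020417
α₁ = 1/(1 + 0.047863 + 0.020417) = 1/1.0683 = 0.9361; α₂ = α₁·K2/[H⁺] = 0.01911
α₁ + 2α₂ = 0.9743
DIC = CA / (α₁ + 2α₂) = 2.15 / 0.9743 = 2.21 mmol/kg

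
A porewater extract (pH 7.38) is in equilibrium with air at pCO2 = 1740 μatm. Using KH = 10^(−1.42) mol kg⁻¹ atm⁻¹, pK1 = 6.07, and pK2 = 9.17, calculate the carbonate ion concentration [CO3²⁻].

[CO3²⁻] = 0.0219 mmol/kg

[CO2*] = KH · pCO2 = 10^(−1.42) × 1740×10^-6 = 6.615×10^-5 mol/kg
α₀ = 1/(1 + K1/[H⁺] + K1K2/[H⁺]²) = 1/(1 + 10^+1.31 + 10^-0.48) = 0.04598
DIC = [CO2*]/α₀ = 6.615×10^-5 / 0.04598 = 1.439 mmol/kg
[CO3²⁻] = α₂·DIC; α₂ = 0.01523, so [CO3²⁻] = 0.01523 × 1.439 = 0.0219 mmol/kg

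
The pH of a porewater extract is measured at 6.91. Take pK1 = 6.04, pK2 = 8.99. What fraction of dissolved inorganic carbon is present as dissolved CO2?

α₀ = 1 / (1 + K1/[H⁺] + K1K2/[H⁺]²) = 1 / (1 + 10^+0.87 + 10^-1.21)
   = 1 / (1 + 7.4131 + 0.061660) = 1/8.4748 = 0.1180

α₀ = 0.118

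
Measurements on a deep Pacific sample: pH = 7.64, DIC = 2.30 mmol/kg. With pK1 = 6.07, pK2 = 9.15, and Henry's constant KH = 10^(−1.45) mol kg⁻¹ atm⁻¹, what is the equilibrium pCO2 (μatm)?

pCO2 = 1650 μatm

α₀ = 1 / (1 + K1/[H⁺] + K1K2/[H⁺]²) = 1 / (1 + 10^+1.57 + 10^+0.06)
   = 1 / (1 + 37.154 + 1.1482) = 1/39.302 = 0.02544
[CO2*] = α₀ × DIC = 0.02544 × 2.30 = 0.05852 mmol/kg
pCO2 = [CO2*]/KH = 5.852×10^-5 / 3.548×10^-2 = 1650 μatm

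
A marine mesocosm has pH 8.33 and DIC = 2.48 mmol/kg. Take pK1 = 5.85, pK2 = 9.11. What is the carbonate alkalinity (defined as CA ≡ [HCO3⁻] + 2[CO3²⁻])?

CA = [HCO3⁻] + 2[CO3²⁻] = (α₁ + 2α₂)·DIC
At pH 8.33: [H⁺]/K1 = 10^-2.48 = 0.0033113, K2/[H⁺] = 10^-0.78 = 0.16596
α₁ = 1/(1 + 0.0033113 + 0.16596) = 1/1.1693 = 0.8552; α₂ = α₁·K2/[H⁺] = 0.1419
α₁ + 2α₂ = 1.1391
CA = 1.1391 × 2.48 = 2.82 mmol/kg

CA = 2.82 mmol/kg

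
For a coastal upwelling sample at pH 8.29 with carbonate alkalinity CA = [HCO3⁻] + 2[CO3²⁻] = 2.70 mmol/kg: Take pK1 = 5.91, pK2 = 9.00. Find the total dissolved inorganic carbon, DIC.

DIC = 2.33 mmol/kg

CA = [HCO3⁻] + 2[CO3²⁻] = (α₁ + 2α₂)·DIC
At pH 8.29: [H⁺]/K1 = 10^-2.38 = 0.0041687, K2/[H⁺] = 10^-0.71 = 0.19498
α₁ = 1/(1 + 0.0041687 + 0.19498) = 1/1.1992 = 0.8339; α₂ = α₁·K2/[H⁺] = 0.1626
α₁ + 2α₂ = 1.1591
DIC = CA / (α₁ + 2α₂) = 2.70 / 1.1591 = 2.33 mmol/kg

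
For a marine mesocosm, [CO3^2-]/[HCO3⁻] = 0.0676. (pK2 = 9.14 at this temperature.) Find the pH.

From K2 = [H⁺][CO3^2-]/[HCO3⁻]:  pH = pK2 + log₁₀([CO3^2-]/[HCO3⁻])
log₁₀(0.0676) = -1.170
pH = 9.14 + (-1.170) = 7.97

pH = 7.97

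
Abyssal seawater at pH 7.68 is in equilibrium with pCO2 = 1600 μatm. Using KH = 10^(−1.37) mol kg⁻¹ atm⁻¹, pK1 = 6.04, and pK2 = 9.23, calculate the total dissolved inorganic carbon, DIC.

[CO2*] = KH · pCO2 = 10^(−1.37) × 1600×10^-6 = 6.825×10^-5 mol/kg
α₀ = 1/(1 + K1/[H⁺] + K1K2/[H⁺]²) = 1/(1 + 10^+1.64 + 10^+0.09) = 0.02180
DIC = [CO2*]/α₀ = 6.825×10^-5 / 0.02180 = 3.13 mmol/kg

DIC = 3.13 mmol/kg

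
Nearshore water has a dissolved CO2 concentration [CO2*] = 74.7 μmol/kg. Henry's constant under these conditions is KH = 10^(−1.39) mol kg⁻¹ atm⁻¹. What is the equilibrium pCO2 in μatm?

KH = 10^(−1.39) = 4.074×10^-2 mol kg⁻¹ atm⁻¹
pCO2 = [CO2*]/KH = 74.7×10^-6 / 4.074×10^-2 = 1.83×10^-3 atm = 1830 μatm

pCO2 = 1830 μatm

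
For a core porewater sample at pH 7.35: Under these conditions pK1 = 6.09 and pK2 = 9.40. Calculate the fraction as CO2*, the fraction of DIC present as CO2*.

α₀ = 0.0517

α₀ = 1 / (1 + K1/[H⁺] + K1K2/[H⁺]²) = 1 / (1 + 10^+1.26 + 10^-0.79)
   = 1 / (1 + 18.197 + 0.16218) = 1/19.359 = 0.05166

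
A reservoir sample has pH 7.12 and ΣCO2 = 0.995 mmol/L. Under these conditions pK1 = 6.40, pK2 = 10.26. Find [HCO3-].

[HCO3⁻] = 0.835 mmol/L

α₁ = 1 / (1 + [H⁺]/K1 + K2/[H⁺]) = 1 / (1 + 10^-0.72 + 10^-3.14)
   = 1 / (1 + 0.19055 + 0.00072444) = 1/1.1913 = 0.8394
[HCO3⁻] = α₁ × DIC = 0.8394 × 0.995 = 0.835 mmol/L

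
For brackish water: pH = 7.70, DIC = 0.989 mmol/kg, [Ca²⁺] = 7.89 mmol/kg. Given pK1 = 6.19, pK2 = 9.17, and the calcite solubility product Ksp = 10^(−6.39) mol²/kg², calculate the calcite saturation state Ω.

Ω = 0.610

α₂ = 1 / (1 + [H⁺]/K2 + [H⁺]²/(K1K2)) = 1 / (1 + 10^+1.47 + 10^-0.04)
   = 1 / (1 + 29.512 + 0.91201) = 1/31.424 = 0.03182
[CO3²⁻] = α₂ × DIC = 0.03182 × 0.989 = 0.03147 mmol/kg
Ksp = 10^(−6.39) = 4.074×10^-7
Ω = [Ca²⁺][CO3²⁻]/Ksp = (7.89×10^-3)(3.147×10^-5) / 4.074×10^-7 = 0.610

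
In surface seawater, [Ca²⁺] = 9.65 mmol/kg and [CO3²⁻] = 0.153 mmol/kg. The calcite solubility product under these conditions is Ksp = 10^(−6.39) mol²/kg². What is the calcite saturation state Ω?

Ω = 3.62

Ksp = 10^(−6.39) = 4.074×10^-7
Ω = [Ca²⁺][CO3²⁻]/Ksp = (9.65×10^-3)(0.153×10^-3) / 4.074×10^-7 = 3.62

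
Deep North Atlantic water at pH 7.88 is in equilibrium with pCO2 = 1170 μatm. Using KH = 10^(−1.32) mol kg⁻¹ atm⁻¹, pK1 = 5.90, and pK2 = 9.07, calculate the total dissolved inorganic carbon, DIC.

DIC = 5.75 mmol/kg

[CO2*] = KH · pCO2 = 10^(−1.32) × 1170×10^-6 = 5.600×10^-5 mol/kg
α₀ = 1/(1 + K1/[H⁺] + K1K2/[H⁺]²) = 1/(1 + 10^+1.98 + 10^+0.79) = 0.009740
DIC = [CO2*]/α₀ = 5.600×10^-5 / 0.009740 = 5.75 mmol/kg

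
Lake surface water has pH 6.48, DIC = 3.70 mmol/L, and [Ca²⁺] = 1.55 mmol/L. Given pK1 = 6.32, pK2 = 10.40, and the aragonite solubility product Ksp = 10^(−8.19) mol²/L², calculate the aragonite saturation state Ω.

α₂ = 1 / (1 + [H⁺]/K2 + [H⁺]²/(K1K2)) = 1 / (1 + 10^+3.92 + 10^+3.76)
   = 1 / (1 + 8317.6 + 5754.4) = 1/1.4073×10^4 = 7.106×10^-5
[CO3²⁻] = α₂ × DIC = 7.106×10^-5 × 3.70 = 0.0002629 mmol/L = 0.2629 μmol/L
Ksp = 10^(−8.19) = 6.457×10^-9
Ω = [Ca²⁺][CO3²⁻]/Ksp = (1.55×10^-3)(2.629×10^-7) / 6.457×10^-9 = 0.0631

Ω = 0.0631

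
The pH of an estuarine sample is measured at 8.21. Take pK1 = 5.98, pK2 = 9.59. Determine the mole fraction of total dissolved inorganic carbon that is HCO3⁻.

α₁ = 0.955

α₁ = 1 / (1 + [H⁺]/K1 + K2/[H⁺]) = 1 / (1 + 10^-2.23 + 10^-1.38)
   = 1 / (1 + 0.0058884 + 0.041687) = 1/1.0476 = 0.9546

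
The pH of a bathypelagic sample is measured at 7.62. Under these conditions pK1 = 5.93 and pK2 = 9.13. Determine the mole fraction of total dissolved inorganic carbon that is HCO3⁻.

α₁ = 1 / (1 + [H⁺]/K1 + K2/[H⁺]) = 1 / (1 + 10^-1.69 + 10^-1.51)
   = 1 / (1 + 0.020417 + 0.030903) = 1/1.0513 = 0.9512

α₁ = 0.951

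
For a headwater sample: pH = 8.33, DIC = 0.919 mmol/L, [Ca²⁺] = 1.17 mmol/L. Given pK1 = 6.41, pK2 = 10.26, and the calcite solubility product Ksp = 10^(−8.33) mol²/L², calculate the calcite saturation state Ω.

α₂ = 1 / (1 + [H⁺]/K2 + [H⁺]²/(K1K2)) = 1 / (1 + 10^+1.93 + 10^+0.01)
   = 1 / (1 + 85.114 + 1.0233) = 1/87.137 = 0.01148
[CO3²⁻] = α₂ × DIC = 0.01148 × 0.919 = 0.01055 mmol/L = 10.55 μmol/L
Ksp = 10^(−8.33) = 4.677×10^-9
Ω = [Ca²⁺][CO3²⁻]/Ksp = (1.17×10^-3)(1.055×10^-5) / 4.677×10^-9 = 2.64

Ω = 2.64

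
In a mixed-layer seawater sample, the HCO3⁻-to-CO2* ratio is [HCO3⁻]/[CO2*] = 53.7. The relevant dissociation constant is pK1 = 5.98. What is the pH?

From K1 = [H⁺][HCO3⁻]/[CO2*]:  pH = pK1 + log₁₀([HCO3⁻]/[CO2*])
log₁₀(53.7) = +1.730
pH = 5.98 + (+1.730) = 7.71

pH = 7.71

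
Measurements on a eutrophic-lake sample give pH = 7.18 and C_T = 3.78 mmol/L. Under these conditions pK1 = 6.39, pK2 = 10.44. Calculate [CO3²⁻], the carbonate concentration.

α₂ = 1 / (1 + [H⁺]/K2 + [H⁺]²/(K1K2)) = 1 / (1 + 10^+3.26 + 10^+2.47)
   = 1 / (1 + 1819.7 + 295.12) = 1/2115.8 = 0.0004726
[CO3²⁻] = α₂ × DIC = 0.0004726 × 3.78 = 0.00179 mmol/L = 1.79 μmol/L

[CO3²⁻] = 1.79 μmol/L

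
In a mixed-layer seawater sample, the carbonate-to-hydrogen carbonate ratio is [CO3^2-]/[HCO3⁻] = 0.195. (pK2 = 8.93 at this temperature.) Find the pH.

pH = 8.22

From K2 = [H⁺][CO3^2-]/[HCO3⁻]:  pH = pK2 + log₁₀([CO3^2-]/[HCO3⁻])
log₁₀(0.195) = -0.710
pH = 8.93 + (-0.710) = 8.22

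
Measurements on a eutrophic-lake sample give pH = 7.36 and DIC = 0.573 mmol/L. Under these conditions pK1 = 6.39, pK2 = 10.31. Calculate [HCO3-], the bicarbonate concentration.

[HCO3⁻] = 0.517 mmol/L

α₁ = 1 / (1 + [H⁺]/K1 + K2/[H⁺]) = 1 / (1 + 10^-0.97 + 10^-2.95)
   = 1 / (1 + 0.10715 + 0.0011220) = 1/1.1083 = 0.9023
[HCO3⁻] = α₁ × DIC = 0.9023 × 0.573 = 0.517 mmol/L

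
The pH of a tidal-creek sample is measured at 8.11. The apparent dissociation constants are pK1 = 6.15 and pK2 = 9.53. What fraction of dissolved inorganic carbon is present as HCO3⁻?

α₁ = 0.953

α₁ = 1 / (1 + [H⁺]/K1 + K2/[H⁺]) = 1 / (1 + 10^-1.96 + 10^-1.42)
   = 1 / (1 + 0.010965 + 0.038019) = 1/1.0490 = 0.9533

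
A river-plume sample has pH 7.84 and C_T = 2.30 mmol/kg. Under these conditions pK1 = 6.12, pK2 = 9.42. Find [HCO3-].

α₁ = 1 / (1 + [H⁺]/K1 + K2/[H⁺]) = 1 / (1 + 10^-1.72 + 10^-1.58)
   = 1 / (1 + 0.019055 + 0.026303) = 1/1.0454 = 0.9566
[HCO3⁻] = α₁ × DIC = 0.9566 × 2.30 = 2.20 mmol/kg

[HCO3⁻] = 2.20 mmol/kg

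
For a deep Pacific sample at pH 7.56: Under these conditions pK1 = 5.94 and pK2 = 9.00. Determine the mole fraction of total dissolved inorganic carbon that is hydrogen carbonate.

α₁ = 0.943

α₁ = 1 / (1 + [H⁺]/K1 + K2/[H⁺]) = 1 / (1 + 10^-1.62 + 10^-1.44)
   = 1 / (1 + 0.023988 + 0.036308) = 1/1.0603 = 0.9431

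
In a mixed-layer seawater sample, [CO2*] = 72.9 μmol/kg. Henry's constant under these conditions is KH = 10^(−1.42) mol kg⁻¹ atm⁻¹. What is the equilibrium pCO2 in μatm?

KH = 10^(−1.42) = 3.802×10^-2 mol kg⁻¹ atm⁻¹
pCO2 = [CO2*]/KH = 72.9×10^-6 / 3.802×10^-2 = 1.92×10^-3 atm = 1920 μatm

pCO2 = 1920 μatm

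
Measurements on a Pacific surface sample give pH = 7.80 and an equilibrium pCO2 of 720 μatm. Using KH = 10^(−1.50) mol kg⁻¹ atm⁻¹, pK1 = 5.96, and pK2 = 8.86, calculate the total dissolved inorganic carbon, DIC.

DIC = 1.74 mmol/kg

[CO2*] = KH · pCO2 = 10^(−1.50) × 720×10^-6 = 2.277×10^-5 mol/kg
α₀ = 1/(1 + K1/[H⁺] + K1K2/[H⁺]²) = 1/(1 + 10^+1.84 + 10^+0.78) = 0.01312
DIC = [CO2*]/α₀ = 2.277×10^-5 / 0.01312 = 1.74 mmol/kg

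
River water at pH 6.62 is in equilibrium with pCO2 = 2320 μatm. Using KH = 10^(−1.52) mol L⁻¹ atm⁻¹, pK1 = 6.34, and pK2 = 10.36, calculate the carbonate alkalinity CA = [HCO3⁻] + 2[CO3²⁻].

CA = 0.134 mmol/L

[CO2*] = KH · pCO2 = 10^(−1.52) × 2320×10^-6 = 7.006×10^-5 mol/L
α₀ = 1/(1 + K1/[H⁺] + K1K2/[H⁺]²) = 1/(1 + 10^+0.28 + 10^-3.46) = 0.3441
DIC = [CO2*]/α₀ = 7.006×10^-5 / 0.3441 = 0.2036 mmol/L
CA = (α₁ + 2α₂)·DIC = (0.6557 + 2×0.0001193) × 0.2036 = 0.134 mmol/L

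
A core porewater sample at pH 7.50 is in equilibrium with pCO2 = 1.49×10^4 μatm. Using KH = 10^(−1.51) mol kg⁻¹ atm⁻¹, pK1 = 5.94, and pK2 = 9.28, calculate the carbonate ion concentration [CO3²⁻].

[CO2*] = KH · pCO2 = 10^(−1.51) × 1.49×10^4×10^-6 = 4.605×10^-4 mol/kg
α₀ = 1/(1 + K1/[H⁺] + K1K2/[H⁺]²) = 1/(1 + 10^+1.56 + 10^-0.22) = 0.02638
DIC = [CO2*]/α₀ = 4.605×10^-4 / 0.02638 = 17.46 mmol/kg
[CO3²⁻] = α₂·DIC; α₂ = 0.01589, so [CO3²⁻] = 0.01589 × 17.46 = 0.277 mmol/kg

[CO3²⁻] = 0.277 mmol/kg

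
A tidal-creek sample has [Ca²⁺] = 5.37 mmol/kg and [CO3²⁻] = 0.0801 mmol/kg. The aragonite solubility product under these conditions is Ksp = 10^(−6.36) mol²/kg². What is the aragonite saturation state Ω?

Ω = 0.985

Ksp = 10^(−6.36) = 4.365×10^-7
Ω = [Ca²⁺][CO3²⁻]/Ksp = (5.37×10^-3)(0.0801×10^-3) / 4.365×10^-7 = 0.985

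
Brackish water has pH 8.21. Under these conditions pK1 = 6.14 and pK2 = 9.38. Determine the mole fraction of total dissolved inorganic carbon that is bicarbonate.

α₁ = 0.929

α₁ = 1 / (1 + [H⁺]/K1 + K2/[H⁺]) = 1 / (1 + 10^-2.07 + 10^-1.17)
   = 1 / (1 + 0.0085114 + 0.067608) = 1/1.0761 = 0.9293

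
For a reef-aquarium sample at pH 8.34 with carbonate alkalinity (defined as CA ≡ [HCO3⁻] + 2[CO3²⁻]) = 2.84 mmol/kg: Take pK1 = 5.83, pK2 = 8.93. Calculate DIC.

DIC = 2.36 mmol/kg

CA = [HCO3⁻] + 2[CO3²⁻] = (α₁ + 2α₂)·DIC
At pH 8.34: [H⁺]/K1 = 10^-2.51 = 0.0030903, K2/[H⁺] = 10^-0.59 = 0.25704
α₁ = 1/(1 + 0.0030903 + 0.25704) = 1/1.2601 = 0.7936; α₂ = α₁·K2/[H⁺] = 0.2040
α₁ + 2α₂ = 1.2015
DIC = CA / (α₁ + 2α₂) = 2.84 / 1.2015 = 2.36 mmol/kg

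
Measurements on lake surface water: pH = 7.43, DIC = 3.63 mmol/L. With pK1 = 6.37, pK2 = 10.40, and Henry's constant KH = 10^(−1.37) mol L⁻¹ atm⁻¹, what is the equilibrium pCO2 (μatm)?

pCO2 = 6810 μatm

α₀ = 1 / (1 + K1/[H⁺] + K1K2/[H⁺]²) = 1 / (1 + 10^+1.06 + 10^-1.91)
   = 1 / (1 + 11.482 + 0.012303) = 1/12.494 = 0.08004
[CO2*] = α₀ × DIC = 0.08004 × 3.63 = 0.2905 mmol/L
pCO2 = [CO2*]/KH = 2.905×10^-4 / 4.266×10^-2 = 6810 μatm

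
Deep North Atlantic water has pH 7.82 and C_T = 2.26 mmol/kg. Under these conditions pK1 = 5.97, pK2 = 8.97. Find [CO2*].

[CO2*] = 0.0294 mmol/kg

α₀ = 1 / (1 + K1/[H⁺] + K1K2/[H⁺]²) = 1 / (1 + 10^+1.85 + 10^+0.70)
   = 1 / (1 + 70.795 + 5.0119) = 1/76.806 = 0.01302
[CO2*] = α₀ × DIC = 0.01302 × 2.26 = 0.0294 mmol/kg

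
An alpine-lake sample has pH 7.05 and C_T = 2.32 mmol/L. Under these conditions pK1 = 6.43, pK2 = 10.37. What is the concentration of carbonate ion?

α₂ = 1 / (1 + [H⁺]/K2 + [H⁺]²/(K1K2)) = 1 / (1 + 10^+3.32 + 10^+2.70)
   = 1 / (1 + 2089.3 + 501.19) = 1/2591.5 = 0.0003859
[CO3²⁻] = α₂ × DIC = 0.0003859 × 2.32 = 0.000895 mmol/L = 0.895 μmol/L

[CO3²⁻] = 0.895 μmol/L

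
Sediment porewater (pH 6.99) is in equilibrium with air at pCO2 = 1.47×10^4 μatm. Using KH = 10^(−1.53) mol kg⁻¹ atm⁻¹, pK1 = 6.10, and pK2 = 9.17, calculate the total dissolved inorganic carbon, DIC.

[CO2*] = KH · pCO2 = 10^(−1.53) × 1.47×10^4×10^-6 = 4.338×10^-4 mol/kg
α₀ = 1/(1 + K1/[H⁺] + K1K2/[H⁺]²) = 1/(1 + 10^+0.89 + 10^-1.29) = 0.1135
DIC = [CO2*]/α₀ = 4.338×10^-4 / 0.1135 = 3.82 mmol/kg

DIC = 3.82 mmol/kg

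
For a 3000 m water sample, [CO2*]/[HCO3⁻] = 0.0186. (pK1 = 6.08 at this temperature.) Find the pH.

pH = 7.81

From K1 = [H⁺][HCO3⁻]/[CO2*]:  pH = pK1 − log₁₀([CO2*]/[HCO3⁻])
log₁₀(0.0186) = -1.730
pH = 6.08 − (-1.730) = 7.81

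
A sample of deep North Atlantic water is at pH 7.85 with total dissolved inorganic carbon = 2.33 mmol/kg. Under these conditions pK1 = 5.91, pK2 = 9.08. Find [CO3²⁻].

[CO3²⁻] = 0.128 mmol/kg

α₂ = 1 / (1 + [H⁺]/K2 + [H⁺]²/(K1K2)) = 1 / (1 + 10^+1.23 + 10^-0.71)
   = 1 / (1 + 16.982 + 0.19498) = 1/18.177 = 0.05501
[CO3²⁻] = α₂ × DIC = 0.05501 × 2.33 = 0.128 mmol/kg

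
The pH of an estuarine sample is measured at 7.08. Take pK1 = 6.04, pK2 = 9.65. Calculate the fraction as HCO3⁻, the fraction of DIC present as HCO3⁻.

α₁ = 0.914

α₁ = 1 / (1 + [H⁺]/K1 + K2/[H⁺]) = 1 / (1 + 10^-1.04 + 10^-2.57)
   = 1 / (1 + 0.091201 + 0.0026915) = 1/1.0939 = 0.9142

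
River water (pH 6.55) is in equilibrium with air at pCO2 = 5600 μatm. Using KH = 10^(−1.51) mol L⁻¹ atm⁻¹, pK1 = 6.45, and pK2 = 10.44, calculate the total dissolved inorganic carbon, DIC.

[CO2*] = KH · pCO2 = 10^(−1.51) × 5600×10^-6 = 1.731×10^-4 mol/L
α₀ = 1/(1 + K1/[H⁺] + K1K2/[H⁺]²) = 1/(1 + 10^+0.10 + 10^-3.79) = 0.4427
DIC = [CO2*]/α₀ = 1.731×10^-4 / 0.4427 = 0.391 mmol/L

DIC = 0.391 mmol/L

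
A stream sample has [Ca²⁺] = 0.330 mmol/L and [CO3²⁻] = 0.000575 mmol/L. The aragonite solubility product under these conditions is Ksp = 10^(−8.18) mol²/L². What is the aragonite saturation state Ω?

Ω = 0.0287

Ksp = 10^(−8.18) = 6.607×10^-9
Ω = [Ca²⁺][CO3²⁻]/Ksp = (0.330×10^-3)(0.000575×10^-3) / 6.607×10^-9 = 0.0287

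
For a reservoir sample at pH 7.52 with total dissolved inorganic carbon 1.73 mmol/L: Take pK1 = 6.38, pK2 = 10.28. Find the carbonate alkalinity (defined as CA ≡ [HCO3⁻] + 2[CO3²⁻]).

CA = [HCO3⁻] + 2[CO3²⁻] = (α₁ + 2α₂)·DIC
At pH 7.52: [H⁺]/K1 = 10^-1.14 = 0.072444, K2/[H⁺] = 10^-2.76 = 0.0017378
α₁ = 1/(1 + 0.072444 + 0.0017378) = 1/1.0742 = 0.9309; α₂ = α₁·K2/[H⁺] = 0.001618
α₁ + 2α₂ = 0.9342
CA = 0.9342 × 1.73 = 1.62 mmol/L

CA = 1.62 mmol/L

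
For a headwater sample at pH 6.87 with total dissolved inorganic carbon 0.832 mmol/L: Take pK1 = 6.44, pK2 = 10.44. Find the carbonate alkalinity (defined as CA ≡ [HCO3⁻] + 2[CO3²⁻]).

CA = [HCO3⁻] + 2[CO3²⁻] = (α₁ + 2α₂)·DIC
At pH 6.87: [H⁺]/K1 = 10^-0.43 = 0.37154, K2/[H⁺] = 10^-3.57 = 0.00026915
α₁ = 1/(1 + 0.37154 + 0.00026915) = 1/1.3718 = 0.7290; α₂ = α₁·K2/[H⁺] = 0.0001962
α₁ + 2α₂ = 0.7294
CA = 0.7294 × 0.832 = 0.607 mmol/L

CA = 0.607 mmol/L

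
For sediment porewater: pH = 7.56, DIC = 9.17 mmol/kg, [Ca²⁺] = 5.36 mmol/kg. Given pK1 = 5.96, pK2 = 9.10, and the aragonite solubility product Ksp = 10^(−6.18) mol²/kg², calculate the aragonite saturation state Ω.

α₂ = 1 / (1 + [H⁺]/K2 + [H⁺]²/(K1K2)) = 1 / (1 + 10^+1.54 + 10^-0.06)
   = 1 / (1 + 34.674 + 0.87096) = 1/36.545 = 0.02736
[CO3²⁻] = α₂ × DIC = 0.02736 × 9.17 = 0.2509 mmol/kg
Ksp = 10^(−6.18) = 6.607×10^-7
Ω = [Ca²⁺][CO3²⁻]/Ksp = (5.36×10^-3)(2.509×10^-4) / 6.607×10^-7 = 2.04

Ω = 2.04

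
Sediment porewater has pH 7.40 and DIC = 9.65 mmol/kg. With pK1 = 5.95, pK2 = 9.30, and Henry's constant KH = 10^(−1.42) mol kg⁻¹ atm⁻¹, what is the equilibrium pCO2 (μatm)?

α₀ = 1 / (1 + K1/[H⁺] + K1K2/[H⁺]²) = 1 / (1 + 10^+1.45 + 10^-0.45)
   = 1 / (1 + 28.184 + 0.35481) = 1/29.539 = 0.03385
[CO2*] = α₀ × DIC = 0.03385 × 9.65 = 0.3267 mmol/kg
pCO2 = [CO2*]/KH = 3.267×10^-4 / 3.802×10^-2 = 8590 μatm

pCO2 = 8590 μatm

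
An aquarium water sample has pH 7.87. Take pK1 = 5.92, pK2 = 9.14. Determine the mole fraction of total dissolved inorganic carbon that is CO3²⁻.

α₂ = 0.0504

α₂ = 1 / (1 + [H⁺]/K2 + [H⁺]²/(K1K2)) = 1 / (1 + 10^+1.27 + 10^-0.68)
   = 1 / (1 + 18.621 + 0.20893) = 1/19.830 = 0.05043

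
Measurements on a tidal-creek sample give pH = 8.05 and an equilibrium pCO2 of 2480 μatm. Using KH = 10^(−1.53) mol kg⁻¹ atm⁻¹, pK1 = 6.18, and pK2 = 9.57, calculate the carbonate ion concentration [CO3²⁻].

[CO2*] = KH · pCO2 = 10^(−1.53) × 2480×10^-6 = 7.319×10^-5 mol/kg
α₀ = 1/(1 + K1/[H⁺] + K1K2/[H⁺]²) = 1/(1 + 10^+1.87 + 10^+0.35) = 0.01292
DIC = [CO2*]/α₀ = 7.319×10^-5 / 0.01292 = 5.663 mmol/kg
[CO3²⁻] = α₂·DIC; α₂ = 0.02894, so [CO3²⁻] = 0.02894 × 5.663 = 0.164 mmol/kg

[CO3²⁻] = 0.164 mmol/kg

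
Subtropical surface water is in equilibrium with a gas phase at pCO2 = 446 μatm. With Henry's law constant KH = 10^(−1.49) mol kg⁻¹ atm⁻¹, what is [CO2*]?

KH = 10^(−1.49) = 3.236×10^-2 mol kg⁻¹ atm⁻¹
[CO2*] = KH · pCO2 = 3.236×10^-2 × 446×10^-6 atm = 1.44×10^-5 mol/kg

[CO2*] = 14.4 μmol/kg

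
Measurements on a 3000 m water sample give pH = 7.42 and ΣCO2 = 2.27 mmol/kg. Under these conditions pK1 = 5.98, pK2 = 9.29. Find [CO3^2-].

[CO3²⁻] = 0.0292 mmol/kg

α₂ = 1 / (1 + [H⁺]/K2 + [H⁺]²/(K1K2)) = 1 / (1 + 10^+1.87 + 10^+0.43)
   = 1 / (1 + 74.131 + 2.6915) = 1/77.823 = 0.01285
[CO3²⁻] = α₂ × DIC = 0.01285 × 2.27 = 0.0292 mmol/kg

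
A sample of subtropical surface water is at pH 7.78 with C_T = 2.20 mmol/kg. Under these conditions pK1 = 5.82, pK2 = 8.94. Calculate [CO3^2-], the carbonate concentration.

[CO3²⁻] = 0.141 mmol/kg

α₂ = 1 / (1 + [H⁺]/K2 + [H⁺]²/(K1K2)) = 1 / (1 + 10^+1.16 + 10^-0.80)
   = 1 / (1 + 14.454 + 0.15849) = 1/15.613 = 0.06405
[CO3²⁻] = α₂ × DIC = 0.06405 × 2.20 = 0.141 mmol/kg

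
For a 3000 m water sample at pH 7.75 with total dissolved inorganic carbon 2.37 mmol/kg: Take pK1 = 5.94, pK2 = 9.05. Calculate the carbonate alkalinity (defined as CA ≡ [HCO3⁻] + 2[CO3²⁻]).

CA = 2.45 mmol/kg

CA = [HCO3⁻] + 2[CO3²⁻] = (α₁ + 2α₂)·DIC
At pH 7.75: [H⁺]/K1 = 10^-1.81 = 0.015488, K2/[H⁺] = 10^-1.30 = 0.050119
α₁ = 1/(1 + 0.015488 + 0.050119) = 1/1.0656 = 0.9384; α₂ = α₁·K2/[H⁺] = 0.04703
α₁ + 2α₂ = 1.0325
CA = 1.0325 × 2.37 = 2.45 mmol/kg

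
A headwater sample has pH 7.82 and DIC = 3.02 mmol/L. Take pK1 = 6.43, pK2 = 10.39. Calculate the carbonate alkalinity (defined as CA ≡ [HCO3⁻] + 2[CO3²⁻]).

CA = 2.91 mmol/L

CA = [HCO3⁻] + 2[CO3²⁻] = (α₁ + 2α₂)·DIC
At pH 7.82: [H⁺]/K1 = 10^-1.39 = 0.040738, K2/[H⁺] = 10^-2.57 = 0.0026915
α₁ = 1/(1 + 0.040738 + 0.0026915) = 1/1.0434 = 0.9584; α₂ = α₁·K2/[H⁺] = 0.002580
α₁ + 2α₂ = 0.9635
CA = 0.9635 × 3.02 = 2.91 mmol/L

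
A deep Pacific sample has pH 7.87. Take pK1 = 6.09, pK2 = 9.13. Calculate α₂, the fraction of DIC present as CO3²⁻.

α₂ = 0.0513

α₂ = 1 / (1 + [H⁺]/K2 + [H⁺]²/(K1K2)) = 1 / (1 + 10^+1.26 + 10^-0.52)
   = 1 / (1 + 18.197 + 0.30200) = 1/19.499 = 0.05128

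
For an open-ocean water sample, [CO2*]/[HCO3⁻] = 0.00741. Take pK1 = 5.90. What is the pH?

pH = 8.03

From K1 = [H⁺][HCO3⁻]/[CO2*]:  pH = pK1 − log₁₀([CO2*]/[HCO3⁻])
log₁₀(0.00741) = -2.130
pH = 5.90 − (-2.130) = 8.03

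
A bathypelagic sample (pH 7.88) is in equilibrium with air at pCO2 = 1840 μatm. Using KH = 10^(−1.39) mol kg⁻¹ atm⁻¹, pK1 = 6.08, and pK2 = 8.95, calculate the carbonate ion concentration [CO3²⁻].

[CO2*] = KH · pCO2 = 10^(−1.39) × 1840×10^-6 = 7.496×10^-5 mol/kg
α₀ = 1/(1 + K1/[H⁺] + K1K2/[H⁺]²) = 1/(1 + 10^+1.80 + 10^+0.73) = 0.01440
DIC = [CO2*]/α₀ = 7.496×10^-5 / 0.01440 = 5.207 mmol/kg
[CO3²⁻] = α₂·DIC; α₂ = 0.07731, so [CO3²⁻] = 0.07731 × 5.207 = 0.403 mmol/kg

[CO3²⁻] = 0.403 mmol/kg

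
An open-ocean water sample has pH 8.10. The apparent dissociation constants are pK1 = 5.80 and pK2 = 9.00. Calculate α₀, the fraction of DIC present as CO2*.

α₀ = 1 / (1 + K1/[H⁺] + K1K2/[H⁺]²) = 1 / (1 + 10^+2.30 + 10^+1.40)
   = 1 / (1 + 199.53 + 25.119) = 1/225.65 = 0.004432

α₀ = 0.00443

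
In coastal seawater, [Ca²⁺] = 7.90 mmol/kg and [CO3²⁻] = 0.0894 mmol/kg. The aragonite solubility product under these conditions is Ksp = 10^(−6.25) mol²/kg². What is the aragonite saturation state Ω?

Ω = 1.26

Ksp = 10^(−6.25) = 5.623×10^-7
Ω = [Ca²⁺][CO3²⁻]/Ksp = (7.90×10^-3)(0.0894×10^-3) / 5.623×10^-7 = 1.26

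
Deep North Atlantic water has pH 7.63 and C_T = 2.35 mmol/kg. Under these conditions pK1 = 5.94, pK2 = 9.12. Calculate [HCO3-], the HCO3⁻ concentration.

α₁ = 1 / (1 + [H⁺]/K1 + K2/[H⁺]) = 1 / (1 + 10^-1.69 + 10^-1.49)
   = 1 / (1 + 0.020417 + 0.032359) = 1/1.0528 = 0.9499
[HCO3⁻] = α₁ × DIC = 0.9499 × 2.35 = 2.23 mmol/kg

[HCO3⁻] = 2.23 mmol/kg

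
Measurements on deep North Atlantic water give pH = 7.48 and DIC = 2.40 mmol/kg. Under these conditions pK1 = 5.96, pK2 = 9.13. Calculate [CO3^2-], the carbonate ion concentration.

[CO3²⁻] = 0.0510 mmol/kg

α₂ = 1 / (1 + [H⁺]/K2 + [H⁺]²/(K1K2)) = 1 / (1 + 10^+1.65 + 10^+0.13)
   = 1 / (1 + 44.668 + 1.3490) = 1/47.017 = 0.02127
[CO3²⁻] = α₂ × DIC = 0.02127 × 2.40 = 0.0510 mmol/kg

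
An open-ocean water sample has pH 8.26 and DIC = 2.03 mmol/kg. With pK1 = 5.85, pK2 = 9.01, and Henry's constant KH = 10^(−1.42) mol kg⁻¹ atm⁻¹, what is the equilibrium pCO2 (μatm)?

α₀ = 1 / (1 + K1/[H⁺] + K1K2/[H⁺]²) = 1 / (1 + 10^+2.41 + 10^+1.66)
   = 1 / (1 + 257.04 + 45.709) = 1/303.75 = 0.003292
[CO2*] = α₀ × DIC = 0.003292 × 2.03 = 0.006683 mmol/kg = 6.683 μmol/kg
pCO2 = [CO2*]/KH = 6.683×10^-6 / 3.802×10^-2 = 176 μatm

pCO2 = 176 μatm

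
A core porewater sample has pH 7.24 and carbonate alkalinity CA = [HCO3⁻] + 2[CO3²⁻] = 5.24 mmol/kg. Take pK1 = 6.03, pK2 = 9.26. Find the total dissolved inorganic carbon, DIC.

DIC = 5.51 mmol/kg

CA = [HCO3⁻] + 2[CO3²⁻] = (α₁ + 2α₂)·DIC
At pH 7.24: [H⁺]/K1 = 10^-1.21 = 0.061660, K2/[H⁺] = 10^-2.02 = 0.0095499
α₁ = 1/(1 + 0.061660 + 0.0095499) = 1/1.0712 = 0.9335; α₂ = α₁·K2/[H⁺] = 0.008915
α₁ + 2α₂ = 0.9514
DIC = CA / (α₁ + 2α₂) = 5.24 / 0.9514 = 5.51 mmol/kg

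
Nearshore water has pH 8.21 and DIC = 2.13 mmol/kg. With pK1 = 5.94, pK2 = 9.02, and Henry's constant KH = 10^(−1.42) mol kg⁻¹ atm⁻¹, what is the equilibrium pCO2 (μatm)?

α₀ = 1 / (1 + K1/[H⁺] + K1K2/[H⁺]²) = 1 / (1 + 10^+2.27 + 10^+1.46)
   = 1 / (1 + 186.21 + 28.840) = 1/216.05 = 0.004629
[CO2*] = α₀ × DIC = 0.004629 × 2.13 = 0.009859 mmol/kg = 9.859 μmol/kg
pCO2 = [CO2*]/KH = 9.859×10^-6 / 3.802×10^-2 = 259 μatm

pCO2 = 259 μatm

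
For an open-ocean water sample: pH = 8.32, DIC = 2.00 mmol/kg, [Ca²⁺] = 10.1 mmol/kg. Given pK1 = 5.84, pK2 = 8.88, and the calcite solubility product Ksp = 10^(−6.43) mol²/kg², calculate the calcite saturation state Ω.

α₂ = 1 / (1 + [H⁺]/K2 + [H⁺]²/(K1K2)) = 1 / (1 + 10^+0.56 + 10^-1.92)
   = 1 / (1 + 3.6308 + 0.012023) = 1/4.6428 = 0.2154
[CO3²⁻] = α₂ × DIC = 0.2154 × 2.00 = 0.4308 mmol/kg
Ksp = 10^(−6.43) = 3.715×10^-7
Ω = [Ca²⁺][CO3²⁻]/Ksp = (10.1×10^-3)(4.308×10^-4) / 3.715×10^-7 = 11.7

Ω = 11.7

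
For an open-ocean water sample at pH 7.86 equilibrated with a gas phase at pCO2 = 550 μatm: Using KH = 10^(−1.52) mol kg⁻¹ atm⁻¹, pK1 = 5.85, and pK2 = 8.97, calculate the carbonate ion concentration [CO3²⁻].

[CO2*] = KH · pCO2 = 10^(−1.52) × 550×10^-6 = 1.661×10^-5 mol/kg
α₀ = 1/(1 + K1/[H⁺] + K1K2/[H⁺]²) = 1/(1 + 10^+2.01 + 10^+0.90) = 0.008987
DIC = [CO2*]/α₀ = 1.661×10^-5 / 0.008987 = 1.848 mmol/kg
[CO3²⁻] = α₂·DIC; α₂ = 0.07139, so [CO3²⁻] = 0.07139 × 1.848 = 0.132 mmol/kg

[CO3²⁻] = 0.132 mmol/kg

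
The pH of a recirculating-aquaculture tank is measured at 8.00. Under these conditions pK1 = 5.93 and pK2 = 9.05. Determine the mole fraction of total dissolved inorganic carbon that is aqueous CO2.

α₀ = 0.00775

α₀ = 1 / (1 + K1/[H⁺] + K1K2/[H⁺]²) = 1 / (1 + 10^+2.07 + 10^+1.02)
   = 1 / (1 + 117.49 + 10.471) = 1/128.96 = 0.007754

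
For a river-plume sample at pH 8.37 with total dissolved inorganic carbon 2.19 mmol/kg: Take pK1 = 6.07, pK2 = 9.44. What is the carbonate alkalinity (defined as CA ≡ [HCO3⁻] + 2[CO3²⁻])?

CA = 2.35 mmol/kg

CA = [HCO3⁻] + 2[CO3²⁻] = (α₁ + 2α₂)·DIC
At pH 8.37: [H⁺]/K1 = 10^-2.30 = 0.0050119, K2/[H⁺] = 10^-1.07 = 0.085114
α₁ = 1/(1 + 0.0050119 + 0.085114) = 1/1.0901 = 0.9173; α₂ = α₁·K2/[H⁺] = 0.07808
α₁ + 2α₂ = 1.0735
CA = 1.0735 × 2.19 = 2.35 mmol/kg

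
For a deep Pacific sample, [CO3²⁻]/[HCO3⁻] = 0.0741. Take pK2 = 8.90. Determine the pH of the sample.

From K2 = [H⁺][CO3²⁻]/[HCO3⁻]:  pH = pK2 + log₁₀([CO3²⁻]/[HCO3⁻])
log₁₀(0.0741) = -1.130
pH = 8.90 + (-1.130) = 7.77

pH = 7.77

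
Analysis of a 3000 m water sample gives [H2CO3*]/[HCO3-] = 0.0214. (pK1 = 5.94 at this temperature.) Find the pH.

From K1 = [H⁺][HCO3-]/[H2CO3*]:  pH = pK1 − log₁₀([H2CO3*]/[HCO3-])
log₁₀(0.0214) = -1.670
pH = 5.94 − (-1.670) = 7.61

pH = 7.61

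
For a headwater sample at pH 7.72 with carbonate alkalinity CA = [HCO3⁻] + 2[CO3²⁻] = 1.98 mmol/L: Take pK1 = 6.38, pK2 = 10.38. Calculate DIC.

DIC = 2.07 mmol/L

CA = [HCO3⁻] + 2[CO3²⁻] = (α₁ + 2α₂)·DIC
At pH 7.72: [H⁺]/K1 = 10^-1.34 = 0.045709, K2/[H⁺] = 10^-2.66 = 0.0021878
α₁ = 1/(1 + 0.045709 + 0.0021878) = 1/1.0479 = 0.9543; α₂ = α₁·K2/[H⁺] = 0.002088
α₁ + 2α₂ = 0.9585
DIC = CA / (α₁ + 2α₂) = 1.98 / 0.9585 = 2.07 mmol/L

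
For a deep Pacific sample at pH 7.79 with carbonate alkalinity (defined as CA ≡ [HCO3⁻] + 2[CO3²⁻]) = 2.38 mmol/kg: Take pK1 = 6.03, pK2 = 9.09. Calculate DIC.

DIC = 2.31 mmol/kg

CA = [HCO3⁻] + 2[CO3²⁻] = (α₁ + 2α₂)·DIC
At pH 7.79: [H⁺]/K1 = 10^-1.76 = 0.017378, K2/[H⁺] = 10^-1.30 = 0.050119
α₁ = 1/(1 + 0.017378 + 0.050119) = 1/1.0675 = 0.9368; α₂ = α₁·K2/[H⁺] = 0.04695
α₁ + 2α₂ = 1.0307
DIC = CA / (α₁ + 2α₂) = 2.38 / 1.0307 = 2.31 mmol/kg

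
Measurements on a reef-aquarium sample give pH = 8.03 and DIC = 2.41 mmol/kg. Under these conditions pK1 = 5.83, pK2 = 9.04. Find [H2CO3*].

α₀ = 1 / (1 + K1/[H⁺] + K1K2/[H⁺]²) = 1 / (1 + 10^+2.20 + 10^+1.19)
   = 1 / (1 + 158.49 + 15.488) = 1/174.98 = 0.005715
[CO2*] = α₀ × DIC = 0.005715 × 2.41 = 0.0138 mmol/kg = 13.8 μmol/kg

[CO2*] = 13.8 μmol/kg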